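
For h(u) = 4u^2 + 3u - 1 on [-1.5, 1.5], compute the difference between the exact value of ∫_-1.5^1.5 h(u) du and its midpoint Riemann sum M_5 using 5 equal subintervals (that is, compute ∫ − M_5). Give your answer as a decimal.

0.36

Exact integral: ∫_-1.5^1.5 h(u) du = 6.
M_5 = 5.64.
Error = 6 − 5.64 = 0.36.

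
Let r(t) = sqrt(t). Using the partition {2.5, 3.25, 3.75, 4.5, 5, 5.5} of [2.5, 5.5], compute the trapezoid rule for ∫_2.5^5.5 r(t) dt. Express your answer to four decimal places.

5.9601

Subinterval widths: 0.75, 0.5, 0.75, 0.5, 0.5.
r(2.5) ≈ 1.5811, r(3.25) ≈ 1.8028, r(3.75) ≈ 1.9365, r(4.5) ≈ 2.1213, r(5) ≈ 2.2361, r(5.5) ≈ 2.3452.
On each subinterval the trapezoid contributes (Δt_i/2)·[r(t_{i-1}) + r(t_i)].
Sum ≈ 5.9601.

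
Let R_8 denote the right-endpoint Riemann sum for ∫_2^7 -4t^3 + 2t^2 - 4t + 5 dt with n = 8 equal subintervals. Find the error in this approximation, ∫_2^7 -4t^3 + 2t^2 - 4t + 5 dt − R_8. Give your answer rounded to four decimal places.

Exact integral: ∫_2^7 f(t) dt ≈ -2226.666667.
R_8 = -2640.46875.
Error ≈ -2226.666667 − (-2640.46875) ≈ 413.8021.

413.8021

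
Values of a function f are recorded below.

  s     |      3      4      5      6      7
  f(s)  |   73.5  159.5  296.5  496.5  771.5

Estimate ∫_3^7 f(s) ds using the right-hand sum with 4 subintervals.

Δs = 1.
Sum = 1·[159.5 + 296.5 + 496.5 + 771.5] = 1724.

1724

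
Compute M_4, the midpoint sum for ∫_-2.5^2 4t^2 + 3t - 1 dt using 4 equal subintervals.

Δt = (2 − (-2.5))/4 = 1.125.
Midpoints: -1.9375, -0.8125, 0.3125, 1.4375.
f(-1.9375) = 8.203125, f(-0.8125) = -0.796875, f(0.3125) = 0.328125, f(1.4375) = 11.578125.
Sum = Δt · [f(-1.9375) + f(-0.8125) + f(0.3125) + f(1.4375)].
Sum = 21.7265625.

21.7265625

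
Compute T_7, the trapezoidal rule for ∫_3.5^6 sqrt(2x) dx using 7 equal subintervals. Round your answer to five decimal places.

Δx = (6 − 3.5)/7 = 5/14.
f(3.5) ≈ 2.64575, f(27/7) ≈ 2.77746, f(59/14) ≈ 2.90320, f(32/7) ≈ 3.02372, f(69/14) ≈ 3.13961, f(37/7) ≈ 3.25137, f(79/14) ≈ 3.35942, f(6) ≈ 3.46410.
T_7 = (Δx/2)·[f(x_0) + 2f(x_1) + ... + 2f(x_{6}) + f(x_7)].
Sum ≈ 7.68204.

7.68204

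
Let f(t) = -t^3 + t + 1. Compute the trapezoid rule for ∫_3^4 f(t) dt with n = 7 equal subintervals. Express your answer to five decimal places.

-39.28571

Δt = (4 − 3)/7 = 1/7.
f(3) = -23, f(22/7) = -9227/343, f(23/7) = -10697/343, f(24/7) = -12305/343, f(25/7) = -14057/343, f(26/7) = -15959/343, f(27/7) = -18017/343, f(4) = -59.
T_7 = (Δt/2)·[f(t_0) + 2f(t_1) + ... + 2f(t_{6}) + f(t_7)].
Sum ≈ -39.28571.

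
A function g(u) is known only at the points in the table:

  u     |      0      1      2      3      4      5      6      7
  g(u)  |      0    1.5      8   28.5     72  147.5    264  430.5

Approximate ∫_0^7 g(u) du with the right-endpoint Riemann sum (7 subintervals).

952

Δu = 1.
Sum = 1·[1.5 + 8 + 28.5 + 72 + 147.5 + 264 + 430.5] = 952.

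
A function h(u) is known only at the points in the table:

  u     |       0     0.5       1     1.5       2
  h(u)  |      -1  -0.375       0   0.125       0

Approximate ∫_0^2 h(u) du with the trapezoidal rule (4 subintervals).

-0.375

Δu = 0.5.
T_4 = (0.5/2)·[(-1) + 2·(-0.375) + 2·0 + 2·0.125 + 0] = -0.375.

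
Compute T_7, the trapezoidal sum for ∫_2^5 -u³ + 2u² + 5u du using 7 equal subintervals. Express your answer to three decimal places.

Δu = (5 − 2)/7 = 3/7.
f(2) = 10, f(17/7) = 3298/343, f(20/7) = 2500/343, f(23/7) = 874/343, f(26/7) = -1742/343, f(29/7) = -5510/343, f(32/7) = -10592/343, f(5) = -50.
T_7 = (Δu/2)·[f(u_0) + 2f(u_1) + ... + 2f(u_{6}) + f(u_7)].
Sum ≈ -22.531.

-22.531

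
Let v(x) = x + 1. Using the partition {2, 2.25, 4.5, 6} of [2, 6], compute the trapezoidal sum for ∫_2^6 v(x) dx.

Subinterval widths: 0.25, 2.25, 1.5.
v(2) = 3, v(2.25) = 3.25, v(4.5) = 5.5, v(6) = 7.
On each subinterval the trapezoid contributes (Δx_i/2)·[v(x_{i-1}) + v(x_i)].
Sum = 20.

20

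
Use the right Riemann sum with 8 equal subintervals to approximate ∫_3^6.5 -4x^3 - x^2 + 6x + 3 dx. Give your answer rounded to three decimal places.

-1902.182

Δx = (6.5 − 3)/8 = 0.4375.
Right endpoints: 3.4375, 3.875, 4.3125, 4.75, 5.1875, 5.625, 6.0625, 6.5.
f(3.4375) = -154283/1024, f(3.875) = -221.5078125, f(4.3125) = -317985/1024, f(4.75) = -419.75, f(5.1875) = -564399/1024, f(5.625) = -706.8046875, f(6.0625) = -909989/1024, f(6.5) = -1098.75.
Sum = Δx · [f(3.4375) + f(3.875) + f(4.3125) + ...].
Sum ≈ -1902.182.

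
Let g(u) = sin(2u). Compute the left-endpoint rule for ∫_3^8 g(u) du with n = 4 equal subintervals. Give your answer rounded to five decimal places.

Δu = (8 − 3)/4 = 1.25.
Left endpoints: 3, 4.25, 5.5, 6.75.
g(3) ≈ -0.27942, g(4.25) ≈ 0.79849, g(5.5) ≈ -0.99999, g(6.75) ≈ 0.80378.
Sum = Δu · [g(3) + g(4.25) + g(5.5) + g(6.75)].
Sum ≈ 0.40358.

0.40358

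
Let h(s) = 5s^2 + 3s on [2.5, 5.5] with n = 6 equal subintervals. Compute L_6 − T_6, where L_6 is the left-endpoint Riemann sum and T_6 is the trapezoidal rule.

-32.25

L_6 = 255.625.
T_6 = 287.875.
L_6 − T_6 = -32.25.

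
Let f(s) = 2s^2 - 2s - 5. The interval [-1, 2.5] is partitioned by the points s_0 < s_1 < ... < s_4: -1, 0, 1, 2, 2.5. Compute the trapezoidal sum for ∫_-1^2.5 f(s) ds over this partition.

-10.625

Subinterval widths: 1, 1, 1, 0.5.
f(-1) = -1, f(0) = -5, f(1) = -5, f(2) = -1, f(2.5) = 2.5.
On each subinterval the trapezoid contributes (Δs_i/2)·[f(s_{i-1}) + f(s_i)].
Sum = -10.625.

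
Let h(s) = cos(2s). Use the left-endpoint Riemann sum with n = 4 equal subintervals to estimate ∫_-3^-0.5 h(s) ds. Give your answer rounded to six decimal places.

Δs = (-0.5 − (-3))/4 = 0.625.
Left endpoints: -3, -2.375, -1.75, -1.125.
h(-3) ≈ 0.960170, h(-2.375) ≈ 0.037602, h(-1.75) ≈ -0.936457, h(-1.125) ≈ -0.628174.
Sum = Δs · [h(-3) + h(-2.375) + h(-1.75) + h(-1.125)].
Sum ≈ -0.354286.

-0.354286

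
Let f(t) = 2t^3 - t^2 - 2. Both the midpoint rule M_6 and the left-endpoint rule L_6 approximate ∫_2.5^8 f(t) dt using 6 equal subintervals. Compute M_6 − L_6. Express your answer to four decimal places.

M_6 ≈ 1840.264034.
L_6 ≈ 1446.961516.
M_6 − L_6 ≈ 393.3025.

393.3025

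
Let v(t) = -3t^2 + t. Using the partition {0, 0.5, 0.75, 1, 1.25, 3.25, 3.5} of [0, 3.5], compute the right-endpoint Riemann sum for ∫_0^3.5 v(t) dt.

-66.90625

Subinterval widths: 0.5, 0.25, 0.25, 0.25, 2, 0.25.
Right endpoints: 0.5, 0.75, 1, 1.25, 3.25, 3.5.
v(0.5) = -0.25, v(0.75) = -0.9375, v(1) = -2, v(1.25) = -3.4375, v(3.25) = -28.4375, v(3.5) = -33.25.
Sum = Σ Δt_i · v(t_i).
Sum = -66.90625.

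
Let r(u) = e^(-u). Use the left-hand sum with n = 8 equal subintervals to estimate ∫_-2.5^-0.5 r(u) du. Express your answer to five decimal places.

Δu = (-0.5 − (-2.5))/8 = 0.25.
Left endpoints: -2.5, -2.25, -2, -1.75, -1.5, -1.25, -1, -0.75.
r(-2.5) ≈ 12.18249, r(-2.25) ≈ 9.48774, r(-2) ≈ 7.38906, r(-1.75) ≈ 5.75460, r(-1.5) ≈ 4.48169, r(-1.25) ≈ 3.49034, r(-1) ≈ 2.71828, r(-0.75) ≈ 2.11700.
Sum = Δu · [r(-2.5) + r(-2.25) + r(-2) + ...].
Sum ≈ 11.90530.

11.90530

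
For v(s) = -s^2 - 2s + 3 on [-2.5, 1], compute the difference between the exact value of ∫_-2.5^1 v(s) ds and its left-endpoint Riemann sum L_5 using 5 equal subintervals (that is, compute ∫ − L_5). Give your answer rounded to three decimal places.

-0.327

Exact integral: ∫_-2.5^1 v(s) ds ≈ 10.20833.
L_5 = 10.535.
Error ≈ 10.20833 − 10.535 ≈ -0.327.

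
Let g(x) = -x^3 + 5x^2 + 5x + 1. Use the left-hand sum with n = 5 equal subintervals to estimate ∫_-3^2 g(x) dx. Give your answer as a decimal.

90

Δx = (2 − (-3))/5 = 1.
Left endpoints: -3, -2, -1, 0, 1.
g(-3) = 58, g(-2) = 19, g(-1) = 2, g(0) = 1, g(1) = 10.
Sum = Δx · [g(-3) + g(-2) + g(-1) + g(0) + g(1)].
Sum = 90.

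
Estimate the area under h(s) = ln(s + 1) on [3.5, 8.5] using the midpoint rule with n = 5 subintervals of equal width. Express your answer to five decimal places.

9.62377

Δs = (8.5 − 3.5)/5 = 1.
Midpoints: 4, 5, 6, 7, 8.
h(4) ≈ 1.60944, h(5) ≈ 1.79176, h(6) ≈ 1.94591, h(7) ≈ 2.07944, h(8) ≈ 2.19722.
Sum = Δs · [h(4) + h(5) + h(6) + h(7) + h(8)].
Sum ≈ 9.62377.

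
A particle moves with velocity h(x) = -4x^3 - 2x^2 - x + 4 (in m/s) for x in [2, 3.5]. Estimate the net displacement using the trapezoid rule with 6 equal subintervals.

-155.984375

Δx = (3.5 − 2)/6 = 0.25.
h(2) = -38, h(2.25) = -53.9375, h(2.5) = -73.5, h(2.75) = -97.0625, h(3) = -125, h(3.25) = -157.6875, h(3.5) = -195.5.
T_6 = (Δx/2)·[h(x_0) + 2h(x_1) + ... + 2h(x_{5}) + h(x_6)].
Sum = -155.984375.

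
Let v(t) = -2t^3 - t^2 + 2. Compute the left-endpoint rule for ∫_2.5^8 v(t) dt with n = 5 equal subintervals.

Δt = (8 − 2.5)/5 = 1.1.
Left endpoints: 2.5, 3.6, 4.7, 5.8, 6.9.
v(2.5) = -35.5, v(3.6) = -104.272, v(4.7) = -227.736, v(5.8) = -421.864, v(6.9) = -702.628.
Sum = Δt · [v(2.5) + v(3.6) + v(4.7) + v(5.8) + v(6.9)].
Sum = -1641.2.

-1641.2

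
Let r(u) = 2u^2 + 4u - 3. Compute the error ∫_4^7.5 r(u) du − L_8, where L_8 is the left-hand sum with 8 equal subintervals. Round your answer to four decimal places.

Exact integral: ∫_4^7.5 r(u) du ≈ 308.583333.
L_8 ≈ 288.134766.
Error ≈ 308.583333 − 288.134766 ≈ 20.4486.

20.4486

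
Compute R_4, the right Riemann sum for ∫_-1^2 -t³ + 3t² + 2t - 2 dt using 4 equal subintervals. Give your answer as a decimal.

4.921875

Δt = (2 − (-1))/4 = 0.75.
Right endpoints: -0.25, 0.5, 1.25, 2.
f(-0.25) = -2.296875, f(0.5) = -0.375, f(1.25) = 3.234375, f(2) = 6.
Sum = Δt · [f(-0.25) + f(0.5) + f(1.25) + f(2)].
Sum = 4.921875.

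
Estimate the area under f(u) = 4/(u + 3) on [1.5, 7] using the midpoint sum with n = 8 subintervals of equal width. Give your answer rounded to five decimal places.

Δu = (7 − 1.5)/8 = 0.6875.
Midpoints: 1.84375, 2.53125, 3.21875, 3.90625, 4.59375, 5.28125, 5.96875, 6.65625.
f(1.84375) = 128/155, f(2.53125) = 128/177, f(3.21875) = 128/199, f(3.90625) = 128/221, f(4.59375) = 128/243, f(5.28125) = 128/265, f(5.96875) = 128/287, f(6.65625) = 128/309.
Sum = Δu · [f(1.84375) + f(2.53125) + f(3.21875) + ...].
Sum ≈ 3.19094.

3.19094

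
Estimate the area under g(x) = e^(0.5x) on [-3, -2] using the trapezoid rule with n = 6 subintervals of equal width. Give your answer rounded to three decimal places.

0.290

Δx = (-2 − (-3))/6 = 1/6.
g(-3) ≈ 0.223, g(-17/6) ≈ 0.243, g(-8/3) ≈ 0.264, g(-2.5) ≈ 0.287, g(-7/3) ≈ 0.311, g(-13/6) ≈ 0.338, g(-2) ≈ 0.368.
T_6 = (Δx/2)·[g(x_0) + 2g(x_1) + ... + 2g(x_{5}) + g(x_6)].
Sum ≈ 0.290.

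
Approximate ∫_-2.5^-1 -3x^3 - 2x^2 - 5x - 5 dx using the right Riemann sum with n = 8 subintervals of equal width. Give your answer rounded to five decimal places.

Δx = (-1 − (-2.5))/8 = 0.1875.
Right endpoints: -2.3125, -2.125, -1.9375, -1.75, -1.5625, -1.375, -1.1875, -1.
f(-2.3125) = 135031/4096, f(-2.125) = 12995/512, f(-1.9375) = 77821/4096, f(-1.75) = 13.703125, f(-1.5625) = 38395/4096, f(-1.375) = 3017/512, f(-1.1875) = 12865/4096, f(-1) = 1.
Sum = Δx · [f(-2.3125) + f(-2.125) + f(-1.9375) + ...].
Sum ≈ 20.71069.

20.71069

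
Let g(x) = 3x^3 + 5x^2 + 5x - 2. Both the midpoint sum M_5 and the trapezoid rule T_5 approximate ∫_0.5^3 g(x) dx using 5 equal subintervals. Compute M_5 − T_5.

M_5 = 121.2890625.
T_5 = 124.53125.
M_5 − T_5 = -3.2421875.

-3.2421875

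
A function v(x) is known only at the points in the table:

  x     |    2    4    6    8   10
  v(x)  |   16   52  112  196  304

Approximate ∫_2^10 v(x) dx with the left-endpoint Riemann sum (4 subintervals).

752

Δx = 2.
Sum = 2·[16 + 52 + 112 + 196] = 752.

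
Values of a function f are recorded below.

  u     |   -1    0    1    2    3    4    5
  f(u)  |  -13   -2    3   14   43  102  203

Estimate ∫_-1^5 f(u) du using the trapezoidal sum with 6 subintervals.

255

Δu = 1.
T_6 = (1/2)·[(-13) + 2·(-2) + 2·3 + 2·14 + 2·43 + 2·102 + 203] = 255.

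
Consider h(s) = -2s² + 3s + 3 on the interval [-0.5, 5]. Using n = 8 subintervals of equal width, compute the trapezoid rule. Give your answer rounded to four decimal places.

-30.6582

Δs = (5 − (-0.5))/8 = 0.6875.
h(-0.5) = 1, h(0.1875) = 3.4921875, h(0.875) = 4.09375, h(1.5625) = 2.8046875, h(2.25) = -0.375, h(2.9375) = -5.4453125, h(3.625) = -12.40625, h(4.3125) = -21.2578125, h(5) = -32.
T_8 = (Δs/2)·[h(s_0) + 2h(s_1) + ... + 2h(s_{7}) + h(s_8)].
Sum ≈ -30.6582.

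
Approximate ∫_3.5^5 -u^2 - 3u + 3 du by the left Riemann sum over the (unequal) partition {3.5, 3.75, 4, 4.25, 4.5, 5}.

Subinterval widths: 0.25, 0.25, 0.25, 0.25, 0.5.
Left endpoints: 3.5, 3.75, 4, 4.25, 4.5.
f(3.5) = -19.75, f(3.75) = -22.3125, f(4) = -25, f(4.25) = -27.8125, f(4.5) = -30.75.
Sum = Σ Δu_i · f(u_i).
Sum = -39.09375.

-39.09375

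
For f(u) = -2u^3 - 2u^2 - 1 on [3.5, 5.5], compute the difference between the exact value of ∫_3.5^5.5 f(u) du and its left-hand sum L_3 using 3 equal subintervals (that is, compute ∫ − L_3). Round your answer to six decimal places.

Exact integral: ∫_3.5^5.5 f(u) du ≈ -466.83333333.
L_3 ≈ -376.79629630.
Error ≈ -466.83333333 − (-376.79629630) ≈ -90.037037.

-90.037037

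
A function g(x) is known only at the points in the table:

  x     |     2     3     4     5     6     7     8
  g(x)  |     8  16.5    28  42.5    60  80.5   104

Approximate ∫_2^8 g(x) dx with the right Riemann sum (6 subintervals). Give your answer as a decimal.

Δx = 1.
Sum = 1·[16.5 + 28 + 42.5 + 60 + 80.5 + 104] = 331.5.

331.5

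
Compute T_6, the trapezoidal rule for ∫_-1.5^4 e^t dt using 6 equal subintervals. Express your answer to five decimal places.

58.13025

Δt = (4 − (-1.5))/6 = 11/12.
f(-1.5) ≈ 0.22313, f(-7/12) ≈ 0.55804, f(1/3) ≈ 1.39561, f(1.25) ≈ 3.49034, f(13/6) ≈ 8.72914, f(37/12) ≈ 21.83105, f(4) ≈ 54.59815.
T_6 = (Δt/2)·[f(t_0) + 2f(t_1) + ... + 2f(t_{5}) + f(t_6)].
Sum ≈ 58.13025.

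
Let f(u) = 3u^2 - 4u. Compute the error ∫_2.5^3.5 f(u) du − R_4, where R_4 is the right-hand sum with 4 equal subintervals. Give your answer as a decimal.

Exact integral: ∫_2.5^3.5 f(u) du = 15.25.
R_4 = 17.03125.
Error = 15.25 − 17.03125 = -1.78125.

-1.78125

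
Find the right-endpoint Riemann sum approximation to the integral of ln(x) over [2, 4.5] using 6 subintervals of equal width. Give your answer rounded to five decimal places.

3.04699

Δx = (4.5 − 2)/6 = 5/12.
Right endpoints: 29/12, 17/6, 3.25, 11/3, 49/12, 4.5.
f(29/12) ≈ 0.88239, f(17/6) ≈ 1.04145, f(3.25) ≈ 1.17865, f(11/3) ≈ 1.29928, f(49/12) ≈ 1.40691, f(4.5) ≈ 1.50408.
Sum = Δx · [f(29/12) + f(17/6) + f(3.25) + ...].
Sum ≈ 3.04699.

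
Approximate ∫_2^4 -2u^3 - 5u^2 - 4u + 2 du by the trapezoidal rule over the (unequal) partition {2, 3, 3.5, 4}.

Subinterval widths: 1, 0.5, 0.5.
f(2) = -42, f(3) = -109, f(3.5) = -159, f(4) = -222.
On each subinterval the trapezoid contributes (Δu_i/2)·[f(u_{i-1}) + f(u_i)].
Sum = -237.75.

-237.75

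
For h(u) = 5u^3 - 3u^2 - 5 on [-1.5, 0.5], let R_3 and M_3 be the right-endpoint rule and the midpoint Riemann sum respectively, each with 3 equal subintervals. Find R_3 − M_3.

5.5

R_3 ≈ -13.47222.
M_3 ≈ -18.97222.
R_3 − M_3 = 5.5.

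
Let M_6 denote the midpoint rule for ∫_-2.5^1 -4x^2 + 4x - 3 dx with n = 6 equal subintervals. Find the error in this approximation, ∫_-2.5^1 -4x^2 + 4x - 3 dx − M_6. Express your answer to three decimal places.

Exact integral: ∫_-2.5^1 f(x) dx ≈ -43.16667.
M_6 ≈ -42.76968.
Error ≈ -43.16667 − (-42.76968) ≈ -0.397.

-0.397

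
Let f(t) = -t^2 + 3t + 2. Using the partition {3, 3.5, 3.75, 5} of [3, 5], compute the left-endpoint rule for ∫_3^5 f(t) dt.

0.046875

Subinterval widths: 0.5, 0.25, 1.25.
Left endpoints: 3, 3.5, 3.75.
f(3) = 2, f(3.5) = 0.25, f(3.75) = -0.8125.
Sum = Σ Δt_i · f(t_i).
Sum = 0.046875.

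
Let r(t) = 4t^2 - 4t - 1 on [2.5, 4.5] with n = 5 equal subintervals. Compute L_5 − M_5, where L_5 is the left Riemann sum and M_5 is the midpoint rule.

-9.28

L_5 = 61.28.
M_5 = 70.56.
L_5 − M_5 = -9.28.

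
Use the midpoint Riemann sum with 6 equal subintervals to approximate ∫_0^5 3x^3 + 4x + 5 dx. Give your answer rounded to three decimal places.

Δx = (5 − 0)/6 = 5/6.
Midpoints: 5/12, 1.25, 25/12, 35/12, 3.75, 55/12.
f(5/12) = 3965/576, f(1.25) = 15.859375, f(25/12) = 23305/576, f(35/12) = 52475/576, f(3.75) = 178.203125, f(55/12) = 179815/576.
Sum = Δx · [f(5/12) + f(1.25) + f(25/12) + ...].
Sum ≈ 537.240.

537.240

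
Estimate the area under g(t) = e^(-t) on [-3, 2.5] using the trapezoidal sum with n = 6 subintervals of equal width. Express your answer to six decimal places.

Δt = (2.5 − (-3))/6 = 11/12.
g(-3) ≈ 20.085537, g(-25/12) ≈ 8.031195, g(-7/6) ≈ 3.211271, g(-0.25) ≈ 1.284025, g(2/3) ≈ 0.513417, g(19/12) ≈ 0.205290, g(2.5) ≈ 0.082085.
T_6 = (Δt/2)·[g(t_0) + 2g(t_1) + ... + 2g(t_{5}) + g(t_6)].
Sum ≈ 21.384925.

21.384925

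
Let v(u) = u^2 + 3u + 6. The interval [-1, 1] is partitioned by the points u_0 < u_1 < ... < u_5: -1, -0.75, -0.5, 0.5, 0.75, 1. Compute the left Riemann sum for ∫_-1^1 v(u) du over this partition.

10.96875

Subinterval widths: 0.25, 0.25, 1, 0.25, 0.25.
Left endpoints: -1, -0.75, -0.5, 0.5, 0.75.
v(-1) = 4, v(-0.75) = 4.3125, v(-0.5) = 4.75, v(0.5) = 7.75, v(0.75) = 8.8125.
Sum = Σ Δu_i · v(u_i).
Sum = 10.96875.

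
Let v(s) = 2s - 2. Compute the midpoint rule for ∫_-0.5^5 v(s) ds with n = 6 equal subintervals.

Δs = (5 − (-0.5))/6 = 11/12.
Midpoints: -1/24, 0.875, 43/24, 65/24, 3.625, 109/24.
v(-1/24) = -25/12, v(0.875) = -0.25, v(43/24) = 19/12, v(65/24) = 41/12, v(3.625) = 5.25, v(109/24) = 85/12.
Sum = Δs · [v(-1/24) + v(0.875) + v(43/24) + ...].
Sum = 13.75.

13.75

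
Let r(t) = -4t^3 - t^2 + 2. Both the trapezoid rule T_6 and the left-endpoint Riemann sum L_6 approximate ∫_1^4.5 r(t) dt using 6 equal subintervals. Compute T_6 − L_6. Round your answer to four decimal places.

T_6 ≈ -438.853009.
L_6 ≈ -328.092593.
T_6 − L_6 ≈ -110.7604.

-110.7604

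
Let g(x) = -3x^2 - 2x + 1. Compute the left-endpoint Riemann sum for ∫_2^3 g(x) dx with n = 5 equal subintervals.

-21.32

Δx = (3 − 2)/5 = 0.2.
Left endpoints: 2, 2.2, 2.4, 2.6, 2.8.
g(2) = -15, g(2.2) = -17.92, g(2.4) = -21.08, g(2.6) = -24.48, g(2.8) = -28.12.
Sum = Δx · [g(2) + g(2.2) + g(2.4) + g(2.6) + g(2.8)].
Sum = -21.32.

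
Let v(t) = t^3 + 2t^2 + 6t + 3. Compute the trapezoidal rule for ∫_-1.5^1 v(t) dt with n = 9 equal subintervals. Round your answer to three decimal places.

5.691

Δt = (1 − (-1.5))/9 = 5/18.
v(-1.5) = -4.875, v(-11/9) = -2312/729, v(-17/18) = -10061/5832, v(-2/3) = -11/27, v(-7/18) = 5309/5832, v(-1/9) = 1718/729, v(1/6) = 877/216, v(4/9) = 4483/729, v(13/18) = 51049/5832, v(1) = 12.
T_9 = (Δt/2)·[v(t_0) + 2v(t_1) + ... + 2v(t_{8}) + v(t_9)].
Sum ≈ 5.691.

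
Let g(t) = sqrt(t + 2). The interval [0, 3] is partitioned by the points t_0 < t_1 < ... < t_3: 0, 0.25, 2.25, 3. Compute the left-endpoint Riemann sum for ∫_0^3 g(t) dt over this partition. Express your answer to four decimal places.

4.8997

Subinterval widths: 0.25, 2, 0.75.
Left endpoints: 0, 0.25, 2.25.
g(0) ≈ 1.4142, g(0.25) ≈ 1.5000, g(2.25) ≈ 2.0616.
Sum = Σ Δt_i · g(t_i).
Sum ≈ 4.8997.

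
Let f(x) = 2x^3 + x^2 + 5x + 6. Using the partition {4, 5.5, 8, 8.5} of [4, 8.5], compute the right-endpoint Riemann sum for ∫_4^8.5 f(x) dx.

Subinterval widths: 1.5, 2.5, 0.5.
Right endpoints: 5.5, 8, 8.5.
f(5.5) = 396.5, f(8) = 1134, f(8.5) = 1349.
Sum = Σ Δx_i · f(x_i).
Sum = 4104.25.

4104.25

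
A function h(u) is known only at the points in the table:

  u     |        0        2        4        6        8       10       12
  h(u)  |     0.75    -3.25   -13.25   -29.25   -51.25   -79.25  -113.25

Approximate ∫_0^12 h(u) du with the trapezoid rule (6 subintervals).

Δu = 2.
T_6 = (2/2)·[0.75 + 2·(-3.25) + 2·(-13.25) + 2·(-29.25) + 2·(-51.25) + 2·(-79.25) + (-113.25)] = -465.

-465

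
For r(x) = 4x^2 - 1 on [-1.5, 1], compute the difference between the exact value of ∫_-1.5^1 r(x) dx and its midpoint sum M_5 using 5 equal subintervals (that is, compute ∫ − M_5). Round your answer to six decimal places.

Exact integral: ∫_-1.5^1 r(x) dx ≈ 3.33333333.
M_5 = 3.125.
Error ≈ 3.33333333 − 3.125 ≈ 0.208333.

0.208333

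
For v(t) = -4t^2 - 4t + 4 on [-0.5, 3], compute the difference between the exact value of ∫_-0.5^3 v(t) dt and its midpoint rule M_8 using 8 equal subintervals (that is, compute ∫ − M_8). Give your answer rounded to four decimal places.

Exact integral: ∫_-0.5^3 v(t) dt ≈ -39.666667.
M_8 ≈ -39.443359.
Error ≈ -39.666667 − (-39.443359) ≈ -0.2233.

-0.2233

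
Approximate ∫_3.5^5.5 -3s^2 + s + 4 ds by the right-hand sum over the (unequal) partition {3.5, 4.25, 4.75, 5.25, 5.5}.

Subinterval widths: 0.75, 0.5, 0.5, 0.25.
Right endpoints: 4.25, 4.75, 5.25, 5.5.
f(4.25) = -45.9375, f(4.75) = -58.9375, f(5.25) = -73.4375, f(5.5) = -81.25.
Sum = Σ Δs_i · f(s_i).
Sum = -120.953125.

-120.953125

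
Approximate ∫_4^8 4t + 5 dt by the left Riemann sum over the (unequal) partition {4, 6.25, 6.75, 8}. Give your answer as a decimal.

102.25

Subinterval widths: 2.25, 0.5, 1.25.
Left endpoints: 4, 6.25, 6.75.
f(4) = 21, f(6.25) = 30, f(6.75) = 32.
Sum = Σ Δt_i · f(t_i).
Sum = 102.25.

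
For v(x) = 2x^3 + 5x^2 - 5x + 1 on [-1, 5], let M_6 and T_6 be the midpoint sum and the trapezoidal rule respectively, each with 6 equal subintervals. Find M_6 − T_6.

M_6 = 459.5.
T_6 = 485.
M_6 − T_6 = -25.5.

-25.5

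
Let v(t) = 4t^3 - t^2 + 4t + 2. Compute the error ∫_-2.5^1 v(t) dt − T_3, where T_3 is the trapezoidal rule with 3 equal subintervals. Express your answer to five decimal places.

7.93981

Exact integral: ∫_-2.5^1 v(t) dt ≈ -47.1041667.
T_3 ≈ -55.0439815.
Error ≈ -47.1041667 − (-55.0439815) ≈ 7.93981.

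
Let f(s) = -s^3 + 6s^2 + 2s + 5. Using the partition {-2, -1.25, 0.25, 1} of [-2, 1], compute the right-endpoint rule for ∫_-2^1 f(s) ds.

28.16015625

Subinterval widths: 0.75, 1.5, 0.75.
Right endpoints: -1.25, 0.25, 1.
f(-1.25) = 13.828125, f(0.25) = 5.859375, f(1) = 12.
Sum = Σ Δs_i · f(s_i).
Sum = 28.16015625.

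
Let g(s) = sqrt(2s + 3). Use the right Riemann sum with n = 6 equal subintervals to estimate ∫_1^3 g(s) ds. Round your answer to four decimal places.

5.3995

Δs = (3 − 1)/6 = 1/3.
Right endpoints: 4/3, 5/3, 2, 7/3, 8/3, 3.
g(4/3) ≈ 2.3805, g(5/3) ≈ 2.5166, g(2) ≈ 2.6458, g(7/3) ≈ 2.7689, g(8/3) ≈ 2.8868, g(3) ≈ 3.0000.
Sum = Δs · [g(4/3) + g(5/3) + g(2) + ...].
Sum ≈ 5.3995.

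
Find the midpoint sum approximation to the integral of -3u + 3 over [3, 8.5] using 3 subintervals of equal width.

-78.375

Δu = (8.5 − 3)/3 = 11/6.
Midpoints: 47/12, 5.75, 91/12.
f(47/12) = -8.75, f(5.75) = -14.25, f(91/12) = -19.75.
Sum = Δu · [f(47/12) + f(5.75) + f(91/12)].
Sum = -78.375.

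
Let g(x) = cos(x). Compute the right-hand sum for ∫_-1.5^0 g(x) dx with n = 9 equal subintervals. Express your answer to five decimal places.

Δx = (0 − (-1.5))/9 = 1/6.
Right endpoints: -4/3, -7/6, -1, -5/6, -2/3, -0.5, -1/3, -1/6, 0.
g(-4/3) ≈ 0.23524, g(-7/6) ≈ 0.39322, g(-1) ≈ 0.54030, g(-5/6) ≈ 0.67241, g(-2/3) ≈ 0.78589, g(-0.5) ≈ 0.87758, g(-1/3) ≈ 0.94496, g(-1/6) ≈ 0.98614, g(0) ≈ 1.00000.
Sum = Δx · [g(-4/3) + g(-7/6) + g(-1) + ...].
Sum ≈ 1.07262.

1.07262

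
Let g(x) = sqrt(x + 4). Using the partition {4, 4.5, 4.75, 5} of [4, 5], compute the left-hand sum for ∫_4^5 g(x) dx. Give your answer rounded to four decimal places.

2.8826

Subinterval widths: 0.5, 0.25, 0.25.
Left endpoints: 4, 4.5, 4.75.
g(4) ≈ 2.8284, g(4.5) ≈ 2.9155, g(4.75) ≈ 2.9580.
Sum = Σ Δx_i · g(x_i).
Sum ≈ 2.8826.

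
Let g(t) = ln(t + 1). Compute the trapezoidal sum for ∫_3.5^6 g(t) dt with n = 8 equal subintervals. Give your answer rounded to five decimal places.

Δt = (6 − 3.5)/8 = 0.3125.
g(3.5) ≈ 1.50408, g(3.8125) ≈ 1.57122, g(4.125) ≈ 1.63413, g(4.4375) ≈ 1.69332, g(4.75) ≈ 1.74920, g(5.0625) ≈ 1.80212, g(5.375) ≈ 1.85238, g(5.6875) ≈ 1.90024, g(6) ≈ 1.94591.
T_8 = (Δt/2)·[g(t_0) + 2g(t_1) + ... + 2g(t_{7}) + g(t_8)].
Sum ≈ 4.35238.

4.35238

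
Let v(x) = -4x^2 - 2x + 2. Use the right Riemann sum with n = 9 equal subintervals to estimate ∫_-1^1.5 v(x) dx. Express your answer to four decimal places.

Δx = (1.5 − (-1))/9 = 5/18.
Right endpoints: -13/18, -4/9, -1/6, 1/9, 7/18, 2/3, 17/18, 11/9, 1.5.
v(-13/18) = 110/81, v(-4/9) = 170/81, v(-1/6) = 20/9, v(1/9) = 140/81, v(7/18) = 50/81, v(2/3) = -10/9, v(17/18) = -280/81, v(11/9) = -520/81, v(1.5) = -10.
Sum = Δx · [v(-13/18) + v(-4/9) + v(-1/6) + ...].
Sum ≈ -3.6008.

-3.6008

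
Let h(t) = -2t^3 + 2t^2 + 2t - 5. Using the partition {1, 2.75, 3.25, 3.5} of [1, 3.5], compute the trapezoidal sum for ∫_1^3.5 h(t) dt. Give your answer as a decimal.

-56.5078125

Subinterval widths: 1.75, 0.5, 0.25.
h(1) = -3, h(2.75) = -25.96875, h(3.25) = -46.03125, h(3.5) = -59.25.
On each subinterval the trapezoid contributes (Δt_i/2)·[h(t_{i-1}) + h(t_i)].
Sum = -56.5078125.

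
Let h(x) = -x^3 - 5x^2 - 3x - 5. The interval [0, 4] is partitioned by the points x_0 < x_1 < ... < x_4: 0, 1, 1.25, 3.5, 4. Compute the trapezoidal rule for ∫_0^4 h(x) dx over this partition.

Subinterval widths: 1, 0.25, 2.25, 0.5.
h(0) = -5, h(1) = -14, h(1.25) = -18.515625, h(3.5) = -119.625, h(4) = -161.
On each subinterval the trapezoid contributes (Δx_i/2)·[h(x_{i-1}) + h(x_i)].
Sum = -239.12890625.

-239.12890625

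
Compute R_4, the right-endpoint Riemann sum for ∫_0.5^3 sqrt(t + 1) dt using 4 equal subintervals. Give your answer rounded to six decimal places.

Δt = (3 − 0.5)/4 = 0.625.
Right endpoints: 1.125, 1.75, 2.375, 3.
f(1.125) ≈ 1.457738, f(1.75) ≈ 1.658312, f(2.375) ≈ 1.837117, f(3) ≈ 2.000000.
Sum = Δt · [f(1.125) + f(1.75) + f(2.375) + f(3)].
Sum ≈ 4.345730.

4.345730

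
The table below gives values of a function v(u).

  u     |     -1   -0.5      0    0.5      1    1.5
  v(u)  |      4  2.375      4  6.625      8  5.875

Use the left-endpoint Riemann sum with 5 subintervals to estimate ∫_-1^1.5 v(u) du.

12.5

Δu = 0.5.
Sum = 0.5·[4 + 2.375 + 4 + 6.625 + 8] = 12.5.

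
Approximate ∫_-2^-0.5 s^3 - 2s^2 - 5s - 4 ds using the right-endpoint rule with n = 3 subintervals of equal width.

-4.25

Δs = (-0.5 − (-2))/3 = 0.5.
Right endpoints: -1.5, -1, -0.5.
f(-1.5) = -4.375, f(-1) = -2, f(-0.5) = -2.125.
Sum = Δs · [f(-1.5) + f(-1) + f(-0.5)].
Sum = -4.25.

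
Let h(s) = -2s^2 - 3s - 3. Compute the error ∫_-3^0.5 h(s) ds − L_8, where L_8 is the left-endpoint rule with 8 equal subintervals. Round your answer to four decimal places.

1.7546

Exact integral: ∫_-3^0.5 h(s) ds ≈ -15.458333.
L_8 ≈ -17.212891.
Error ≈ -15.458333 − (-17.212891) ≈ 1.7546.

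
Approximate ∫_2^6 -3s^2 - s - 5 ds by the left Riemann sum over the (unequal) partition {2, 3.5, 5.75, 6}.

-157.796875

Subinterval widths: 1.5, 2.25, 0.25.
Left endpoints: 2, 3.5, 5.75.
f(2) = -19, f(3.5) = -45.25, f(5.75) = -109.9375.
Sum = Σ Δs_i · f(s_i).
Sum = -157.796875.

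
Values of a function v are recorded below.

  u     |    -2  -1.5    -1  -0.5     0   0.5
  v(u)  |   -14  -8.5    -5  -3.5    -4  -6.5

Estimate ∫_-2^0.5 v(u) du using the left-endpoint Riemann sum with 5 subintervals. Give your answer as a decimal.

-17.5

Δu = 0.5.
Sum = 0.5·[(-14) + (-8.5) + (-5) + (-3.5) + (-4)] = -17.5.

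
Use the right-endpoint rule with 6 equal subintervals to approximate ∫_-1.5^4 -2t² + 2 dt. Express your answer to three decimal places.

Δt = (4 − (-1.5))/6 = 11/12.
Right endpoints: -7/12, 1/3, 1.25, 13/6, 37/12, 4.
f(-7/12) = 95/72, f(1/3) = 16/9, f(1.25) = -1.125, f(13/6) = -133/18, f(37/12) = -1225/72, f(4) = -30.
Sum = Δt · [f(-7/12) + f(1/3) + f(1.25) + ...].
Sum ≈ -48.061.

-48.061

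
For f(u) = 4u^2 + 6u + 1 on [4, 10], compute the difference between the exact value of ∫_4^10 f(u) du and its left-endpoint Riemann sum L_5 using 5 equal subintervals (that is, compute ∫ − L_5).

Exact integral: ∫_4^10 f(u) du = 1506.
L_5 = 1288.56.
Error = 1506 − 1288.56 = 217.44.

217.44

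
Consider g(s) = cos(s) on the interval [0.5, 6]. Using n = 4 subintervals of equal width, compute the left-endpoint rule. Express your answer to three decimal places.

Δs = (6 − 0.5)/4 = 1.375.
Left endpoints: 0.5, 1.875, 3.25, 4.625.
g(0.5) ≈ 0.878, g(1.875) ≈ -0.300, g(3.25) ≈ -0.994, g(4.625) ≈ -0.087.
Sum = Δs · [g(0.5) + g(1.875) + g(3.25) + g(4.625)].
Sum ≈ -0.692.

-0.692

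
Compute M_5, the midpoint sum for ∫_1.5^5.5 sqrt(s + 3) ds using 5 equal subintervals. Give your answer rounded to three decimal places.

10.159

Δs = (5.5 − 1.5)/5 = 0.8.
Midpoints: 1.9, 2.7, 3.5, 4.3, 5.1.
f(1.9) ≈ 2.214, f(2.7) ≈ 2.387, f(3.5) ≈ 2.550, f(4.3) ≈ 2.702, f(5.1) ≈ 2.846.
Sum = Δs · [f(1.9) + f(2.7) + f(3.5) + f(4.3) + f(5.1)].
Sum ≈ 10.159.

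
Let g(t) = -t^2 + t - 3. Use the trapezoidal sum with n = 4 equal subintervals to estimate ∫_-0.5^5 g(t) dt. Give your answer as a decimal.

Δt = (5 − (-0.5))/4 = 1.375.
g(-0.5) = -3.75, g(0.875) = -2.890625, g(2.25) = -5.8125, g(3.625) = -12.515625, g(5) = -23.
T_4 = (Δt/2)·[g(t_0) + 2g(t_1) + 2g(t_2) + 2g(t_3) + g(t_4)].
Sum = -47.56640625.

-47.56640625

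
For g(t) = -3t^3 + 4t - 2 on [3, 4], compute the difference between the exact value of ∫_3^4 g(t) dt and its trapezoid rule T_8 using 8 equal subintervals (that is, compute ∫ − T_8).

0.08203125

Exact integral: ∫_3^4 g(t) dt = -119.25.
T_8 = -119.33203125.
Error = -119.25 − (-119.33203125) = 0.08203125.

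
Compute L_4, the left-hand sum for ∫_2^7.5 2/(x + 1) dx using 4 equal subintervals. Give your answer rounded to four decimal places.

2.4095

Δx = (7.5 − 2)/4 = 1.375.
Left endpoints: 2, 3.375, 4.75, 6.125.
f(2) = 2/3, f(3.375) = 16/35, f(4.75) = 8/23, f(6.125) = 16/57.
Sum = Δx · [f(2) + f(3.375) + f(4.75) + f(6.125)].
Sum ≈ 2.4095.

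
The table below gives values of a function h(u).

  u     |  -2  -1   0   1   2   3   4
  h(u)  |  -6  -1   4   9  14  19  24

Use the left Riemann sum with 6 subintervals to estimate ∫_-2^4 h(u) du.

39

Δu = 1.
Sum = 1·[(-6) + (-1) + 4 + 9 + 14 + 19] = 39.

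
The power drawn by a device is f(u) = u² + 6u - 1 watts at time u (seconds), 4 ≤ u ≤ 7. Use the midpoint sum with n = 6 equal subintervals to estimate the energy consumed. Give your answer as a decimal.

188.9375

Δu = (7 − 4)/6 = 0.5.
Midpoints: 4.25, 4.75, 5.25, 5.75, 6.25, 6.75.
f(4.25) = 42.5625, f(4.75) = 50.0625, f(5.25) = 58.0625, f(5.75) = 66.5625, f(6.25) = 75.5625, f(6.75) = 85.0625.
Sum = Δu · [f(4.25) + f(4.75) + f(5.25) + ...].
Sum = 188.9375.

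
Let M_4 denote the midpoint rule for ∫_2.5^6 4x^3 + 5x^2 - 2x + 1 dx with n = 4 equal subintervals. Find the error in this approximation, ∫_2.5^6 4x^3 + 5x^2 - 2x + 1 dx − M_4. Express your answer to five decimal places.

12.50521

Exact integral: ∫_2.5^6 f(x) dx ≈ 1564.6458333.
M_4 = 1552.140625.
Error ≈ 1564.6458333 − 1552.140625 ≈ 12.50521.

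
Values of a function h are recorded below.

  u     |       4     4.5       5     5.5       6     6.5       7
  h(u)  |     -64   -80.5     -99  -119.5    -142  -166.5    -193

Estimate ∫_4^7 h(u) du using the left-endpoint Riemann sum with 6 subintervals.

-335.75

Δu = 0.5.
Sum = 0.5·[(-64) + (-80.5) + (-99) + (-119.5) + (-142) + (-166.5)] = -335.75.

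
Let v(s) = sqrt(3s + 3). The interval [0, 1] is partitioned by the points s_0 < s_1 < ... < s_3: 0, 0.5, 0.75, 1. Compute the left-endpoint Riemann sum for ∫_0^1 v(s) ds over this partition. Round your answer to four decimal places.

Subinterval widths: 0.5, 0.25, 0.25.
Left endpoints: 0, 0.5, 0.75.
v(0) ≈ 1.7321, v(0.5) ≈ 2.1213, v(0.75) ≈ 2.2913.
Sum = Σ Δs_i · v(s_i).
Sum ≈ 1.9692.

1.9692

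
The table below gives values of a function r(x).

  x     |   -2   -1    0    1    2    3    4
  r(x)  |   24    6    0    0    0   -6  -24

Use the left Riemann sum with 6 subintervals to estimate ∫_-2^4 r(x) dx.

Δx = 1.
Sum = 1·[24 + 6 + 0 + 0 + 0 + (-6)] = 24.

24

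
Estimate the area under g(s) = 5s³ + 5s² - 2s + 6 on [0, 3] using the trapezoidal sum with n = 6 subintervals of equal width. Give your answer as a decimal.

Δs = (3 − 0)/6 = 0.5.
g(0) = 6, g(0.5) = 6.875, g(1) = 14, g(1.5) = 31.125, g(2) = 62, g(2.5) = 110.375, g(3) = 180.
T_6 = (Δs/2)·[g(s_0) + 2g(s_1) + ... + 2g(s_{5}) + g(s_6)].
Sum = 158.6875.

158.6875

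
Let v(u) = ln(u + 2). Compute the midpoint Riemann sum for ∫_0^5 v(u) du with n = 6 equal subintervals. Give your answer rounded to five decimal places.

7.24527

Δu = (5 − 0)/6 = 5/6.
Midpoints: 5/12, 1.25, 25/12, 35/12, 3.75, 55/12.
v(5/12) ≈ 0.88239, v(1.25) ≈ 1.17865, v(25/12) ≈ 1.40691, v(35/12) ≈ 1.59263, v(3.75) ≈ 1.74920, v(55/12) ≈ 1.88454.
Sum = Δu · [v(5/12) + v(1.25) + v(25/12) + ...].
Sum ≈ 7.24527.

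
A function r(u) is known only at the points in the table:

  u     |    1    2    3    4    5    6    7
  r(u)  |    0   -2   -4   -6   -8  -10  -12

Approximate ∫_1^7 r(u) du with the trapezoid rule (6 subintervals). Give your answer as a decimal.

-36

Δu = 1.
T_6 = (1/2)·[0 + 2·(-2) + 2·(-4) + 2·(-6) + 2·(-8) + 2·(-10) + (-12)] = -36.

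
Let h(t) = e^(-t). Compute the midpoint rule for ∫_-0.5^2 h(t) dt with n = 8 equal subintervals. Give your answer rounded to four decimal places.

1.5072

Δt = (2 − (-0.5))/8 = 0.3125.
Midpoints: -0.34375, -0.03125, 0.28125, 0.59375, 0.90625, 1.21875, 1.53125, 1.84375.
h(-0.34375) ≈ 1.4102, h(-0.03125) ≈ 1.0317, h(0.28125) ≈ 0.7548, h(0.59375) ≈ 0.5523, h(0.90625) ≈ 0.4040, h(1.21875) ≈ 0.2956, h(1.53125) ≈ 0.2163, h(1.84375) ≈ 0.1582.
Sum = Δt · [h(-0.34375) + h(-0.03125) + h(0.28125) + ...].
Sum ≈ 1.5072.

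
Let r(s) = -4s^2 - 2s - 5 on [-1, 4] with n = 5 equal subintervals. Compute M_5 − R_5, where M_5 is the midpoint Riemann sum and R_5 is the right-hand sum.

M_5 = -125.
R_5 = -165.
M_5 − R_5 = 40.

40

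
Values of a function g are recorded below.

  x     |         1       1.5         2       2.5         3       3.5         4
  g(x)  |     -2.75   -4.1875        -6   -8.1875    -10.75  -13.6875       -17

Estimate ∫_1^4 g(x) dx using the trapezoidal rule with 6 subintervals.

-26.34375

Δx = 0.5.
T_6 = (0.5/2)·[(-2.75) + 2·(-4.1875) + 2·(-6) + 2·(-8.1875) + 2·(-10.75) + 2·(-13.6875) + (-17)] = -26.34375.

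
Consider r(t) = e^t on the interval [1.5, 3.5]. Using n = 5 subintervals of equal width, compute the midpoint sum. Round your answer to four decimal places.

Δt = (3.5 − 1.5)/5 = 0.4.
Midpoints: 1.7, 2.1, 2.5, 2.9, 3.3.
r(1.7) ≈ 5.4739, r(2.1) ≈ 8.1662, r(2.5) ≈ 12.1825, r(2.9) ≈ 18.1741, r(3.3) ≈ 27.1126.
Sum = Δt · [r(1.7) + r(2.1) + r(2.5) + r(2.9) + r(3.3)].
Sum ≈ 28.4438.

28.4438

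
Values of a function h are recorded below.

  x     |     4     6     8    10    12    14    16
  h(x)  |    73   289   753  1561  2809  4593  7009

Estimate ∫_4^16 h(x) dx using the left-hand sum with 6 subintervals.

Δx = 2.
Sum = 2·[73 + 289 + 753 + 1561 + 2809 + 4593] = 20156.

20156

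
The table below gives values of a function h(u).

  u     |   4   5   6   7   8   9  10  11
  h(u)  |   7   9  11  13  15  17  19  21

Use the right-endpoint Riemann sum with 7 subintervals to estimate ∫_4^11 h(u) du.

Δu = 1.
Sum = 1·[9 + 11 + 13 + 15 + 17 + 19 + 21] = 105.

105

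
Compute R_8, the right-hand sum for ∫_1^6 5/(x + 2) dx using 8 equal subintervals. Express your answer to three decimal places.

Δx = (6 − 1)/8 = 0.625.
Right endpoints: 1.625, 2.25, 2.875, 3.5, 4.125, 4.75, 5.375, 6.
f(1.625) = 40/29, f(2.25) = 20/17, f(2.875) = 40/39, f(3.5) = 10/11, f(4.125) = 40/49, f(4.75) = 20/27, f(5.375) = 40/59, f(6) = 0.625.
Sum = Δx · [f(1.625) + f(2.25) + f(2.875) + ...].
Sum ≈ 4.594.

4.594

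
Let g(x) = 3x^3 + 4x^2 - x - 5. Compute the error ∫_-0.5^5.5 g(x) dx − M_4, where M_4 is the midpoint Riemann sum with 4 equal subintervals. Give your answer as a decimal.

29.8125

Exact integral: ∫_-0.5^5.5 g(x) dx = 863.25.
M_4 = 833.4375.
Error = 863.25 − 833.4375 = 29.8125.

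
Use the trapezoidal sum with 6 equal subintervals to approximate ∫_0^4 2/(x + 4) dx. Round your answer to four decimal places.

Δx = (4 − 0)/6 = 2/3.
f(0) = 0.5, f(2/3) = 3/7, f(4/3) = 0.375, f(2) = 1/3, f(8/3) = 0.3, f(10/3) = 3/11, f(4) = 0.25.
T_6 = (Δx/2)·[f(x_0) + 2f(x_1) + ... + 2f(x_{5}) + f(x_6)].
Sum ≈ 1.3898.

1.3898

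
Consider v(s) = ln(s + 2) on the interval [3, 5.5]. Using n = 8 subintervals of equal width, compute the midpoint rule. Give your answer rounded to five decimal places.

4.56485

Δs = (5.5 − 3)/8 = 0.3125.
Midpoints: 3.15625, 3.46875, 3.78125, 4.09375, 4.40625, 4.71875, 5.03125, 5.34375.
v(3.15625) ≈ 1.64021, v(3.46875) ≈ 1.69905, v(3.78125) ≈ 1.75462, v(4.09375) ≈ 1.80726, v(4.40625) ≈ 1.85727, v(4.71875) ≈ 1.90490, v(5.03125) ≈ 1.95036, v(5.34375) ≈ 1.99385.
Sum = Δs · [v(3.15625) + v(3.46875) + v(3.78125) + ...].
Sum ≈ 4.56485.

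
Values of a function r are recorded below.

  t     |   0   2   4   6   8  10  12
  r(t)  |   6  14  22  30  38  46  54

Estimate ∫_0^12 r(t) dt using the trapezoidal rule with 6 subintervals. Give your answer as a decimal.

360

Δt = 2.
T_6 = (2/2)·[6 + 2·14 + 2·22 + 2·30 + 2·38 + 2·46 + 54] = 360.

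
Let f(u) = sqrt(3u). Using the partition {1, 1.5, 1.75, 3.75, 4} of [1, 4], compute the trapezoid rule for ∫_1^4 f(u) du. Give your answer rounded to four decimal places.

8.0126

Subinterval widths: 0.5, 0.25, 2, 0.25.
f(1) ≈ 1.7321, f(1.5) ≈ 2.1213, f(1.75) ≈ 2.2913, f(3.75) ≈ 3.3541, f(4) ≈ 3.4641.
On each subinterval the trapezoid contributes (Δu_i/2)·[f(u_{i-1}) + f(u_i)].
Sum ≈ 8.0126.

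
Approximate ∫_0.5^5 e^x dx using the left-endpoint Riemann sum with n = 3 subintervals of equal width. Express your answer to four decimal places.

Δx = (5 − 0.5)/3 = 1.5.
Left endpoints: 0.5, 2, 3.5.
f(0.5) ≈ 1.6487, f(2) ≈ 7.3891, f(3.5) ≈ 33.1155.
Sum = Δx · [f(0.5) + f(2) + f(3.5)].
Sum ≈ 63.2298.

63.2298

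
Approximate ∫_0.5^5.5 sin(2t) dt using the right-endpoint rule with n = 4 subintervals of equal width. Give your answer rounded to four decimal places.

-1.0396

Δt = (5.5 − 0.5)/4 = 1.25.
Right endpoints: 1.75, 3, 4.25, 5.5.
f(1.75) ≈ -0.3508, f(3) ≈ -0.2794, f(4.25) ≈ 0.7985, f(5.5) ≈ -1.0000.
Sum = Δt · [f(1.75) + f(3) + f(4.25) + f(5.5)].
Sum ≈ -1.0396.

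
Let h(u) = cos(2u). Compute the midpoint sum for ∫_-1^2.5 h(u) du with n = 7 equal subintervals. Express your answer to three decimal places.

Δu = (2.5 − (-1))/7 = 0.5.
Midpoints: -0.75, -0.25, 0.25, 0.75, 1.25, 1.75, 2.25.
h(-0.75) ≈ 0.071, h(-0.25) ≈ 0.878, h(0.25) ≈ 0.878, h(0.75) ≈ 0.071, h(1.25) ≈ -0.801, h(1.75) ≈ -0.936, h(2.25) ≈ -0.211.
Sum = Δu · [h(-0.75) + h(-0.25) + h(0.25) + ...].
Sum ≈ -0.026.

-0.026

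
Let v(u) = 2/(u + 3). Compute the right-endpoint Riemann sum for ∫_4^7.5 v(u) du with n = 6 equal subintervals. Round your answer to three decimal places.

0.784

Δu = (7.5 − 4)/6 = 7/12.
Right endpoints: 55/12, 31/6, 5.75, 19/3, 83/12, 7.5.
v(55/12) = 24/91, v(31/6) = 12/49, v(5.75) = 8/35, v(19/3) = 3/14, v(83/12) = 24/119, v(7.5) = 4/21.
Sum = Δu · [v(55/12) + v(31/6) + v(5.75) + ...].
Sum ≈ 0.784.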